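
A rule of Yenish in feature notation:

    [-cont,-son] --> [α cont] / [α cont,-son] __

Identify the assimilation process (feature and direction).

progressive manner assimilation

The shared variable α links the value of [cont] on the target to that of the neighbouring obstruent. [cont] distinguishes stops from fricatives — a manner-of-articulation feature — so this is manner assimilation.
The conditioning segment sits to the left of the focus bar, meaning the trigger precedes the segment that changes — progressive assimilation.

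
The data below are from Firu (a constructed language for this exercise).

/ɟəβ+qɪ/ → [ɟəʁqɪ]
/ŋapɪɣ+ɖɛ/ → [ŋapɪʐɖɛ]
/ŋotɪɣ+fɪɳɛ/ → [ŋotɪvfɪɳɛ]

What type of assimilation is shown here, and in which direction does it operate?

The segment that alternates is /β/, which surfaces as [ʁ] when adjacent to /q/.
/β/ is bilabial while /q/ is uvular; the output [ʁ] is uvular, matching the trigger — so the feature that spreads is place.
Manner and voice are unchanged, so the assimilation is partial, not total.
Checking the remaining alternations: /ɣ/ → [ʐ] before /ɖ/ (velar → retroflex, matching retroflex); /ɣ/ → [v] before /f/ (velar → labiodental, matching labiodental) — only place changes, and always toward the following segment.
Since the segment that changes precedes the conditioning segment, the assimilation is regressive.

regressive place assimilation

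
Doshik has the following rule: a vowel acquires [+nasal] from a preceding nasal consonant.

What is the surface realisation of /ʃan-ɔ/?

/ɔ/ sits next to the nasal /n/ and is therefore nasalised to [ɔ̃].

[ʃanɔ̃]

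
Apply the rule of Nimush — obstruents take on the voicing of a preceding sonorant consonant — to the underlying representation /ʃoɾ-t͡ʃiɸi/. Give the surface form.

[ʃoɾd͡ʒiɸi]

The rule targets /t͡ʃ/ (voiceless postalveolar affricate), which sits after the trigger /ɾ/ (voiced).
Changing only its voicing to voiced gives [d͡ʒ] — the voiced postalveolar affricate.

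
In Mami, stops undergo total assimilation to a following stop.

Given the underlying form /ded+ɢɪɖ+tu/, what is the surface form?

[deɢɢɪttu]

/d/ is the segment targeted by the rule; it sits immediately before /ɢ/, so it assimilates completely and surfaces as [ɢ].
At the second juncture, /ɖ/ likewise becomes [t] adjacent to /t/.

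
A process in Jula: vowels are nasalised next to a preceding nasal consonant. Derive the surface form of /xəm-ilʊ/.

[xəmĩlʊ]

/i/ sits next to the nasal /m/ and is therefore nasalised to [ĩ].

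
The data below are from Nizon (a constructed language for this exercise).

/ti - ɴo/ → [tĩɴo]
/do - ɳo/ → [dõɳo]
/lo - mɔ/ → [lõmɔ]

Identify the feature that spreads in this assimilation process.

The vowel /i/ surfaces as nasalised [ĩ] next to the following nasal /ɴ/ — it has acquired the [+nasal] feature of its neighbour.
Likewise in the remaining data: /o/ → [õ] before /ɳ/; /o/ → [õ] before /m/ — each time a vowel is nasalised next to a following nasal.

nasality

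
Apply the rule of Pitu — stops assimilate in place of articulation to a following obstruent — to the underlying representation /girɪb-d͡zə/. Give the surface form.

The rule targets /b/ (voiced bilabial stop), which sits before the trigger /d͡z/ (alveolar).
The voiced alveolar stop is [d], so /b/ → [d].

[girɪdd͡zə]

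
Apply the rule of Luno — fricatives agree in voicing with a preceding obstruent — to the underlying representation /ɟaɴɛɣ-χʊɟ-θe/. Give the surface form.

/χ/ is a voiceless uvular fricative. The preceding trigger /ɣ/ is voiced, so /χ/ must become voiced as well.
A voiced uvular fricative is [ʁ], so the surface segment is [ʁ].
At the second juncture, /θ/ likewise becomes [ð] adjacent to /ɟ/.

[ɟaɴɛɣʁʊɟðe]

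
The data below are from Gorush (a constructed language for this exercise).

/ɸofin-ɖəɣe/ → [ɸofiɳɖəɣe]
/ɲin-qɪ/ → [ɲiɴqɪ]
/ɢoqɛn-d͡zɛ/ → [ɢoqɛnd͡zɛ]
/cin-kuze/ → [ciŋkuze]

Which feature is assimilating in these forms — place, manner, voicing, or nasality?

The segment that alternates is /n/, which surfaces as [ɳ] when adjacent to /ɖ/.
/n/ is alveolar while /ɖ/ is retroflex; the output [ɳ] is retroflex, matching the trigger — so the feature that spreads is place.
Checking the remaining alternations: /n/ → [ɴ] before /q/ (alveolar → uvular, matching uvular); /n/ → [ŋ] before /k/ (alveolar → velar, matching velar) — only place changes, and always toward the following segment.
Nothing changes in [ɢoqɛnd͡zɛ]: there the adjacent consonants already agree in place (/n/ and /d͡z/ are both alveolar), so this form is consistent with the same rule.

place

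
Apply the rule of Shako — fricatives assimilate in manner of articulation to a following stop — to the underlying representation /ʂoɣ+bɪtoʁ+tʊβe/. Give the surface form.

/ɣ/ is a voiced velar fricative. The following trigger /b/ is a stop, so /ɣ/ must become a stop as well.
Changing only its manner to stop gives [g] — the voiced velar stop.
The same rule applies at the second boundary: /ʁ/ → [ɢ] next to /t/.

[ʂogbɪtoɢtʊβe]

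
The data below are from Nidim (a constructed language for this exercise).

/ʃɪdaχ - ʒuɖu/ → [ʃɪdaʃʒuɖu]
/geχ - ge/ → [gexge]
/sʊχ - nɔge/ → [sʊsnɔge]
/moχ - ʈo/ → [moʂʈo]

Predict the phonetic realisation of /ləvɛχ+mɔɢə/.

[ləvɛɸmɔɢə]

The data show regressive place assimilation: /χ/ → [ʃ] before /ʒ/; /χ/ → [x] before /g/; /χ/ → [s] before /n/; /χ/ → [ʂ] before /ʈ/. In each pair only place changes, matching the following consonant, while manner and voice stay constant.
The rule targets /χ/ (voiceless uvular fricative), which sits before the trigger /m/ (bilabial).
A voiceless bilabial fricative is [ɸ], so the surface segment is [ɸ].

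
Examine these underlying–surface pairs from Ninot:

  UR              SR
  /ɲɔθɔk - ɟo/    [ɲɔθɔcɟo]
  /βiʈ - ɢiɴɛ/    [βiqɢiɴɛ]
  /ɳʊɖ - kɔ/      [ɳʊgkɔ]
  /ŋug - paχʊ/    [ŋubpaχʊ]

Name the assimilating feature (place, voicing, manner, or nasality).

Underlying /k/ is realised as [c] next to /ɟ/; /ɟ/ itself does not change.
The change velar → palatal matches the place of the following /ɟ/, identifying this as place assimilation.
Checking the remaining alternations: /ʈ/ → [q] before /ɢ/ (retroflex → uvular, matching uvular); /ɖ/ → [g] before /k/ (retroflex → velar, matching velar); /g/ → [b] before /p/ (velar → bilabial, matching bilabial) — only place changes, and always toward the following segment.

place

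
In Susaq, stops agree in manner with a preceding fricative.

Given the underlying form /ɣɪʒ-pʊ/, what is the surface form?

/p/ is a voiceless bilabial stop. The preceding trigger /ʒ/ is a fricative, so /p/ must become a fricative as well.
Changing only its manner to fricative gives [ɸ] — the voiceless bilabial fricative.

[ɣɪʒɸʊ]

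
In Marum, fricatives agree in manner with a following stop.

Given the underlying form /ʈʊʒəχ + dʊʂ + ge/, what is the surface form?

[ʈʊʒəqdʊʈge]

The rule targets /χ/ (voiceless uvular fricative), which sits before the trigger /d/ (stop).
Changing only its manner to stop gives [q] — the voiceless uvular stop.
At the second juncture, /ʂ/ likewise becomes [ʈ] adjacent to /g/.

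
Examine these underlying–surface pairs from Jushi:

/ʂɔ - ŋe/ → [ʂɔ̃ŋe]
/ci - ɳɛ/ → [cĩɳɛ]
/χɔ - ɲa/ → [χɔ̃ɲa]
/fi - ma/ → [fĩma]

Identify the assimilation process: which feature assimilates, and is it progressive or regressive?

The vowel /ɔ/ surfaces as nasalised [ɔ̃] next to the following nasal /ŋ/ — it has acquired the [+nasal] feature of its neighbour.
Likewise in the remaining data: /i/ → [ĩ] before /ɳ/; /ɔ/ → [ɔ̃] before /ɲ/; /i/ → [ĩ] before /m/ — each time a vowel is nasalised next to a following nasal.
Because the conditioning nasal is to the right of the vowel that changes, the process is regressive (anticipatory).

regressive nasality assimilation (vowel nasalisation)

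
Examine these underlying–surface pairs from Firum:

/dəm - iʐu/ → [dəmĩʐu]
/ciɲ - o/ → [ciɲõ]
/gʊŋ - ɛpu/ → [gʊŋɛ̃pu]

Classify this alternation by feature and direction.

progressive nasality assimilation (vowel nasalisation)

The vowel /i/ surfaces as nasalised [ĩ] next to the preceding nasal /m/ — it has acquired the [+nasal] feature of its neighbour.
Likewise in the remaining data: /o/ → [õ] after /ɲ/; /ɛ/ → [ɛ̃] after /ŋ/ — each time a vowel is nasalised next to a preceding nasal.
Because the conditioning nasal is to the left of the vowel that changes, the process is progressive (perseverative).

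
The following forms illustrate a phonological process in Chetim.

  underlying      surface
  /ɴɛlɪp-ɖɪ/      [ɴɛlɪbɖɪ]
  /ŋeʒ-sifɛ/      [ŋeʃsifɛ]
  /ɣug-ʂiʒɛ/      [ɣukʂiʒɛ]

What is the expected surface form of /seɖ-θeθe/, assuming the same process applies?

[seʈθeθe]

The data show regressive voicing assimilation: /p/ → [b] before /ɖ/; /ʒ/ → [ʃ] before /s/; /g/ → [k] before /ʂ/. In each pair only voicing changes, matching the following consonant, while place and manner stay constant.
/ɖ/ is a voiced retroflex stop. The following trigger /θ/ is voiceless, so /ɖ/ must become voiceless as well.
A voiceless retroflex stop is [ʈ], so the surface segment is [ʈ].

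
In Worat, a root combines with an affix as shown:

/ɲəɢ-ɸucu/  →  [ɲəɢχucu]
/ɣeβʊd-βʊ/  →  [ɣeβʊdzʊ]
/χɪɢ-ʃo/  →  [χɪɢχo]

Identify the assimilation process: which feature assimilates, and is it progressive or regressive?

progressive place assimilation

Underlying /ɸ/ is realised as [χ] next to /ɢ/; /ɢ/ itself does not change.
/ɸ/ is bilabial while /ɢ/ is uvular; the output [χ] is uvular, matching the trigger — so the feature that spreads is place.
Manner and voice are unchanged, so the assimilation is partial, not total.
The same holds elsewhere in the data: /β/ → [z] after /d/ (bilabial → alveolar, matching alveolar); /ʃ/ → [χ] after /ɢ/ (postalveolar → uvular, matching uvular) — only place changes, and always toward the preceding segment.
Since the segment that changes follows the conditioning segment, the assimilation is progressive.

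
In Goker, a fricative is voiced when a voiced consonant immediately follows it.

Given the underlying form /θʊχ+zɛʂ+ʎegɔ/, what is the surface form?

[θʊʁzɛʐʎegɔ]

/χ/ is a voiceless uvular fricative. The following trigger /z/ is voiced, so /χ/ must become voiced as well.
A voiced uvular fricative is [ʁ], so the surface segment is [ʁ].
The same rule applies at the second boundary: /ʂ/ → [ʐ] next to /ʎ/.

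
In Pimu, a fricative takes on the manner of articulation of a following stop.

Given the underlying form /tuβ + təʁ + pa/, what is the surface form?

The rule targets /β/ (voiced bilabial fricative), which sits before the trigger /t/ (stop).
The voiced bilabial stop is [b], so /β/ → [b].
At the second juncture, /ʁ/ likewise becomes [ɢ] adjacent to /p/.

[tubtəɢpa]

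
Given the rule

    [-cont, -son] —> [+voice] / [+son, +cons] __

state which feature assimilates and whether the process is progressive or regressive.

The target ([-cont, -son], stops) acquires [+voice] next to a sonorant consonant ([+son, +cons]) — it takes on the voicing of its neighbour, so the feature that spreads is voicing.
Since the environment is written before the underscore, the trigger precedes the target; the direction is progressive.

progressive voicing assimilation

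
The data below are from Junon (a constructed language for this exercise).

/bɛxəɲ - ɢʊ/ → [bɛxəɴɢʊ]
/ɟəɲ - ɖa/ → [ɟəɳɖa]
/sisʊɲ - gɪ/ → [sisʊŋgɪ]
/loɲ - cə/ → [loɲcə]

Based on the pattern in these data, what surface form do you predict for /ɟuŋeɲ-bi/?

[ɟuŋembi]

The data show regressive place assimilation: /ɲ/ → [ɴ] before /ɢ/; /ɲ/ → [ɳ] before /ɖ/; /ɲ/ → [ŋ] before /g/. In each pair only place changes, matching the following consonant, while manner and voice stay constant.
Nothing changes in [loɲcə]: there the adjacent consonants already agree in place (/ɲ/ and /c/ are both palatal), so this form is consistent with the same rule.
The rule targets /ɲ/ (voiced palatal nasal), which sits before the trigger /b/ (bilabial).
Changing only its place to bilabial gives [m] — the voiced bilabial nasal.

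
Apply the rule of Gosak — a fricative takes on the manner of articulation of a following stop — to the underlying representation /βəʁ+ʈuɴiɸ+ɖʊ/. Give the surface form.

/ʁ/ is a voiced uvular fricative. The following trigger /ʈ/ is a stop, so /ʁ/ must become a stop as well.
The voiced uvular stop is [ɢ], so /ʁ/ → [ɢ].
At the second juncture, /ɸ/ likewise becomes [p] adjacent to /ɖ/.

[βəɢʈuɴipɖʊ]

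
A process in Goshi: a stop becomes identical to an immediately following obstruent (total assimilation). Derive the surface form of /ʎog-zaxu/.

/g/ is the segment targeted by the rule; it sits immediately before /z/, so it assimilates completely and surfaces as [z].

[ʎozzaxu]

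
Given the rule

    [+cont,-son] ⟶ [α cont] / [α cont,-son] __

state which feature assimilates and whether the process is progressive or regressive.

progressive manner assimilation

The rule copies [cont] (continuancy) from the environment onto the target fricatives; since [±cont] encodes the stop/fricative manner contrast, the assimilating dimension is manner.
Since the environment is written before the underscore, the trigger precedes the target; the direction is progressive.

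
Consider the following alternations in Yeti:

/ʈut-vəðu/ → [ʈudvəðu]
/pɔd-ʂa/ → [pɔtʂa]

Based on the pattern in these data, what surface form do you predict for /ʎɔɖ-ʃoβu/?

The data show regressive voicing assimilation: /t/ → [d] before /v/; /d/ → [t] before /ʂ/. In each pair only voicing changes, matching the following consonant, while place and manner stay constant.
The rule targets /ɖ/ (voiced retroflex stop), which sits before the trigger /ʃ/ (voiceless).
A voiceless retroflex stop is [ʈ], so the surface segment is [ʈ].

[ʎɔʈʃoβu]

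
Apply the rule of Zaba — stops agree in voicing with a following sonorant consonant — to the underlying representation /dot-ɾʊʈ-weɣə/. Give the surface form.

/t/ is a voiceless alveolar stop. The following trigger /ɾ/ is voiced, so /t/ must become voiced as well.
Changing only its voicing to voiced gives [d] — the voiced alveolar stop.
At the second juncture, /ʈ/ likewise becomes [ɖ] adjacent to /w/.

[dodɾʊɖweɣə]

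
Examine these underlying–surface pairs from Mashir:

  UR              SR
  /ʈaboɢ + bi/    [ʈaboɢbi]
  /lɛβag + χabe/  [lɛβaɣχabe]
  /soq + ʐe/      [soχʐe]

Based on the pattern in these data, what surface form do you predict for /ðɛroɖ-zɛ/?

[ðɛroʐzɛ]

The data show regressive manner assimilation: /g/ → [ɣ] before /χ/; /q/ → [χ] before /ʐ/. In each pair only manner changes, matching the following consonant, while place and voice stay constant.
No alternation appears in [ʈaboɢbi]: there the adjacent consonants already agree in manner (/ɢ/ and /b/ are both stops), so this form is consistent with the same rule.
The rule targets /ɖ/ (voiced retroflex stop), which sits before the trigger /z/ (fricative).
A voiced retroflex fricative is [ʐ], so the surface segment is [ʐ].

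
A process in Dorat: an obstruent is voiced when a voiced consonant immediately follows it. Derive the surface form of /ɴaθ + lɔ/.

[ɴaðlɔ]

The rule targets /θ/ (voiceless dental fricative), which sits before the trigger /l/ (voiced).
A voiced dental fricative is [ð], so the surface segment is [ð].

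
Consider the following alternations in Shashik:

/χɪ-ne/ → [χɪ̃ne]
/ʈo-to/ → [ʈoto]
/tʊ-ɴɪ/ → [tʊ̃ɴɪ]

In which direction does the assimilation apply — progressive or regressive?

The vowel /ɪ/ surfaces as nasalised [ɪ̃] next to the following nasal /n/ — it has acquired the [+nasal] feature of its neighbour.
The other form shows the same pattern: /ʊ/ → [ʊ̃] before /ɴ/ — each time a vowel is nasalised next to a following nasal.
No change occurs in [ʈoto] because the vowel at the boundary is adjacent to an oral consonant, not a nasal (/o/ next to /t/).
Because the conditioning nasal is to the right of the vowel that changes, the process is regressive (anticipatory).

regressive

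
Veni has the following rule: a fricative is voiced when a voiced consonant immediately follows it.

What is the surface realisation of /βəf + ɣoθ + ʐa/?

[βəvɣoðʐa]

/f/ is a voiceless labiodental fricative. The following trigger /ɣ/ is voiced, so /f/ must become voiced as well.
The voiced labiodental fricative is [v], so /f/ → [v].
The same rule applies at the second boundary: /θ/ → [ð] next to /ʐ/.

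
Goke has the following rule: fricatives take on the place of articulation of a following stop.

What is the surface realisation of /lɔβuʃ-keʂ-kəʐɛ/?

The rule targets /ʃ/ (voiceless postalveolar fricative), which sits before the trigger /k/ (velar).
Changing only its place to velar gives [x] — the voiceless velar fricative.
At the second juncture, /ʂ/ likewise becomes [x] adjacent to /k/.

[lɔβuxkexkəʐɛ]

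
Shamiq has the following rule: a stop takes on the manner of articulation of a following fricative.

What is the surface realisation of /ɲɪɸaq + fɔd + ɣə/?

/q/ is a voiceless uvular stop. The following trigger /f/ is a fricative, so /q/ must become a fricative as well.
The voiceless uvular fricative is [χ], so /q/ → [χ].
The same rule applies at the second boundary: /d/ → [z] next to /ɣ/.

[ɲɪɸaχfɔzɣə]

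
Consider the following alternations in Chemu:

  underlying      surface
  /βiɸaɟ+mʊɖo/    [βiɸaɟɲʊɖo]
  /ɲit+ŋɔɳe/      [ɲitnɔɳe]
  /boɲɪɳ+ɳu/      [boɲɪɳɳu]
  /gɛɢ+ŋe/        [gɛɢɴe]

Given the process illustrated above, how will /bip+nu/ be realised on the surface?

The data show progressive place assimilation: /m/ → [ɲ] after /ɟ/; /ŋ/ → [n] after /t/; /ŋ/ → [ɴ] after /ɢ/. In each pair only place changes, matching the preceding consonant, while manner and voice stay constant.
No alternation appears in [boɲɪɳɳu]: there the adjacent consonants already agree in place (/ɳ/ and /ɳ/ are both retroflex), so this form is consistent with the same rule.
The rule targets /n/ (voiced alveolar nasal), which sits after the trigger /p/ (bilabial).
The voiced bilabial nasal is [m], so /n/ → [m].

[bipmu]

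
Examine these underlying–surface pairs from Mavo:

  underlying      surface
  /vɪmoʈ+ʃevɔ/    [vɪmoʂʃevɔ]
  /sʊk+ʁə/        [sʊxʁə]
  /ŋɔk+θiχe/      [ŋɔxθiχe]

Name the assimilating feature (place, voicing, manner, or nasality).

Underlying /ʈ/ is realised as [ʂ] next to /ʃ/; /ʃ/ itself does not change.
The change stop → fricative matches the manner of the following /ʃ/, identifying this as manner assimilation.
The same holds elsewhere in the data: /k/ → [x] before /ʁ/ (stop → fricative, matching a fricative); /k/ → [x] before /θ/ (stop → fricative, matching a fricative) — only manner changes, and always toward the following segment.

manner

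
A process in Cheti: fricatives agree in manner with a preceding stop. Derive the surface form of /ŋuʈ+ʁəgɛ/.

[ŋuʈɢəgɛ]

/ʁ/ is a voiced uvular fricative. The preceding trigger /ʈ/ is a stop, so /ʁ/ must become a stop as well.
Changing only its manner to stop gives [ɢ] — the voiced uvular stop.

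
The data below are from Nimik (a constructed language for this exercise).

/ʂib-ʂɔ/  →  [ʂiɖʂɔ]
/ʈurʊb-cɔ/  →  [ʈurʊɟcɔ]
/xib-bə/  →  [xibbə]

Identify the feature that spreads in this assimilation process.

Underlying /b/ is realised as [ɖ] next to /ʂ/; /ʂ/ itself does not change.
/b/ is bilabial while /ʂ/ is retroflex; the output [ɖ] is retroflex, matching the trigger — so the feature that spreads is place.
Checking the remaining alternation: /b/ → [ɟ] before /c/ (bilabial → palatal, matching palatal) — only place changes, and always toward the following segment.
Nothing changes in [xibbə]: there the adjacent consonants already agree in place (/b/ and /b/ are both bilabial), so this form is consistent with the same rule.

place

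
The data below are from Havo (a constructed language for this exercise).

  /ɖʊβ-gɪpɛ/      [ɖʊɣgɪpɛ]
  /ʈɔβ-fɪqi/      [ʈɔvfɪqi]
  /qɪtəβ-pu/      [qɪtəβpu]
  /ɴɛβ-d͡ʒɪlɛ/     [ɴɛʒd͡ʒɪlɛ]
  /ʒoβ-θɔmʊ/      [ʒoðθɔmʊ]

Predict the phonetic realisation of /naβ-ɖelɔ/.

[naʐɖelɔ]

The data show regressive place assimilation: /β/ → [ɣ] before /g/; /β/ → [v] before /f/; /β/ → [ʒ] before /d͡ʒ/; /β/ → [ð] before /θ/. In each pair only place changes, matching the following consonant, while manner and voice stay constant.
Nothing changes in [qɪtəβpu]: there the adjacent consonants already agree in place (/β/ and /p/ are both bilabial), so this form is consistent with the same rule.
The rule targets /β/ (voiced bilabial fricative), which sits before the trigger /ɖ/ (retroflex).
A voiced retroflex fricative is [ʐ], so the surface segment is [ʐ].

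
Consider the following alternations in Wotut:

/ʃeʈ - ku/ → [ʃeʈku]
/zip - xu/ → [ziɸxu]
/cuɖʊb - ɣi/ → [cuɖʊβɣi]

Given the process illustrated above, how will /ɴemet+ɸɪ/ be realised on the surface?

The data show regressive manner assimilation: /p/ → [ɸ] before /x/; /b/ → [β] before /ɣ/. In each pair only manner changes, matching the following consonant, while place and voice stay constant.
Nothing changes in [ʃeʈku]: there the adjacent consonants already agree in manner (/ʈ/ and /k/ are both stops), so this form is consistent with the same rule.
/t/ is a voiceless alveolar stop. The following trigger /ɸ/ is a fricative, so /t/ must become a fricative as well.
A voiceless alveolar fricative is [s], so the surface segment is [s].

[ɴemesɸɪ]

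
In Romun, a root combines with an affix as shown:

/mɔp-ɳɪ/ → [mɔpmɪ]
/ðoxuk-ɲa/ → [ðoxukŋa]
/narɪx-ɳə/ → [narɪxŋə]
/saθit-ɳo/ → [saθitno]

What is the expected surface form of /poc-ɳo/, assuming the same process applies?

[pocɲo]

The data show progressive place assimilation: /ɳ/ → [m] after /p/; /ɲ/ → [ŋ] after /k/; /ɳ/ → [ŋ] after /x/; /ɳ/ → [n] after /t/. In each pair only place changes, matching the preceding consonant, while manner and voice stay constant.
The rule targets /ɳ/ (voiced retroflex nasal), which sits after the trigger /c/ (palatal).
The voiced palatal nasal is [ɲ], so /ɳ/ → [ɲ].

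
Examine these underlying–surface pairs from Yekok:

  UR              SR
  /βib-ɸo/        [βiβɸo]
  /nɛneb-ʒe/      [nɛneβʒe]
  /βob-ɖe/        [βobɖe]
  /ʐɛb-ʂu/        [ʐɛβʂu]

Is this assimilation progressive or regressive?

The segment that alternates is /b/, which surfaces as [β] when adjacent to /ɸ/.
/b/ is a stop while /ɸ/ is a fricative; the output [β] is a fricative, matching the trigger — so the feature that spreads is manner.
Checking the remaining alternations: /b/ → [β] before /ʒ/ (stop → fricative, matching a fricative); /b/ → [β] before /ʂ/ (stop → fricative, matching a fricative) — only manner changes, and always toward the following segment.
No alternation appears in [βobɖe]: there the adjacent consonants already agree in manner (/b/ and /ɖ/ are both stops), so this form is consistent with the same rule.
The trigger is the following segment, so the direction is regressive (anticipatory).

regressive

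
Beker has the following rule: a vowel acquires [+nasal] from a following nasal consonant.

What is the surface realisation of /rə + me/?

[rə̃me]

/ə/ sits next to the nasal /m/ and is therefore nasalised to [ə̃].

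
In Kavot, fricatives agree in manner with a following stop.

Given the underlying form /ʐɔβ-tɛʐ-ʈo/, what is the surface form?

The rule targets /β/ (voiced bilabial fricative), which sits before the trigger /t/ (stop).
A voiced bilabial stop is [b], so the surface segment is [b].
At the second juncture, /ʐ/ likewise becomes [ɖ] adjacent to /ʈ/.

[ʐɔbtɛɖʈo]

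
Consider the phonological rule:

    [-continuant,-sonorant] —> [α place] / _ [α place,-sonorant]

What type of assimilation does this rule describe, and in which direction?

The shared variable α links the value of the place features (abbreviated [place]) on the target to the same value on the neighbouring segment, so place is the feature that assimilates.
Since the environment is written after the underscore, the trigger follows the target; the direction is regressive.

regressive place assimilation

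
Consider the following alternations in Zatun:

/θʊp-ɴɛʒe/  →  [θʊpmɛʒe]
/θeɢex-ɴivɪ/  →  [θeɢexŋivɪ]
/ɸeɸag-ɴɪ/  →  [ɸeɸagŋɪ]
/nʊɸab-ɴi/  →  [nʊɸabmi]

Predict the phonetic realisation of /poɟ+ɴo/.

[poɟɲo]

The data show progressive place assimilation: /ɴ/ → [m] after /p/; /ɴ/ → [ŋ] after /x/; /ɴ/ → [ŋ] after /g/; /ɴ/ → [m] after /b/. In each pair only place changes, matching the preceding consonant, while manner and voice stay constant.
The rule targets /ɴ/ (voiced uvular nasal), which sits after the trigger /ɟ/ (palatal).
A voiced palatal nasal is [ɲ], so the surface segment is [ɲ].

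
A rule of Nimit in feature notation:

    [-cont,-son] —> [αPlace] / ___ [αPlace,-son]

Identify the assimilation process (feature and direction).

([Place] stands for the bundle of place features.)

The rule copies the place features (abbreviated [Place]) from the environment onto the target, so the assimilating feature is place.
Since the environment is written after the underscore, the trigger follows the target; the direction is regressive.

regressive place assimilation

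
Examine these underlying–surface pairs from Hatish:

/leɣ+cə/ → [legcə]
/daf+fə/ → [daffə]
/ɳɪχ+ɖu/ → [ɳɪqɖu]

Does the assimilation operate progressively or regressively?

regressive

Underlying /ɣ/ is realised as [g] next to /c/; /c/ itself does not change.
/ɣ/ is a fricative while /c/ is a stop; the output [g] is a stop, matching the trigger — so the feature that spreads is manner.
Checking the remaining alternation: /χ/ → [q] before /ɖ/ (fricative → stop, matching a stop) — only manner changes, and always toward the following segment.
No alternation appears in [daffə]: there the adjacent consonants already agree in manner (/f/ and /f/ are both fricatives), so this form is consistent with the same rule.
Since the segment that changes precedes the conditioning segment, the assimilation is regressive.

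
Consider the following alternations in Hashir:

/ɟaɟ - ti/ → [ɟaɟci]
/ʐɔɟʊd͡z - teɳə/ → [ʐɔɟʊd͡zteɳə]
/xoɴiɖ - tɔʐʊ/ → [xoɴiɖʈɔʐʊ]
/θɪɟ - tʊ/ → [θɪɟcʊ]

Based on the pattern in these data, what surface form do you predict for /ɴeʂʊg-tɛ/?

[ɴeʂʊgkɛ]

The data show progressive place assimilation: /t/ → [c] after /ɟ/; /t/ → [ʈ] after /ɖ/. In each pair only place changes, matching the preceding consonant, while manner and voice stay constant.
Nothing changes in [ʐɔɟʊd͡zteɳə]: there the adjacent consonants already agree in place (/t/ and /d͡z/ are both alveolar), so this form is consistent with the same rule.
/t/ is a voiceless alveolar stop. The preceding trigger /g/ is velar, so /t/ must become velar as well.
A voiceless velar stop is [k], so the surface segment is [k].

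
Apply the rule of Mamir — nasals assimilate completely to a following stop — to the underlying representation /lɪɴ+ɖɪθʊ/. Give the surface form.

/ɴ/ is the segment targeted by the rule; it sits immediately before /ɖ/, so it assimilates completely and surfaces as [ɖ].

[lɪɖɖɪθʊ]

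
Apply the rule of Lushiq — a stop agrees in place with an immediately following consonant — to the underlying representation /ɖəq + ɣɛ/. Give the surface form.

/q/ is a voiceless uvular stop. The following trigger /ɣ/ is velar, so /q/ must become velar as well.
The voiceless velar stop is [k], so /q/ → [k].

[ɖəkɣɛ]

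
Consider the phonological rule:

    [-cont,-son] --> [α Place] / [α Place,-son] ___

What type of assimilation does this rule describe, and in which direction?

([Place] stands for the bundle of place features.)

progressive place assimilation

The rule copies the place features (abbreviated [Place]) from the environment onto the target, so the assimilating feature is place.
The conditioning segment sits to the left of the focus bar, meaning the trigger precedes the segment that changes — progressive assimilation.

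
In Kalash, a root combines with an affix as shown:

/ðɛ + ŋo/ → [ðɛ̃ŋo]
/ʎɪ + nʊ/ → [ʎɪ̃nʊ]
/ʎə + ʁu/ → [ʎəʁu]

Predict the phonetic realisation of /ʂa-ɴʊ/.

[ʂãɴʊ]

The data show regressive nasality assimilation (vowel nasalisation): /ɛ/ → [ɛ̃] before /ŋ/; /ɪ/ → [ɪ̃] before /n/ — a vowel is nasalised by an immediately following nasal consonant.
No change occurs in [ʎəʁu] because the vowel at the boundary is adjacent to an oral consonant, not a nasal (/ə/ next to /ʁ/).
/a/ sits next to the nasal /ɴ/ and is therefore nasalised to [ã].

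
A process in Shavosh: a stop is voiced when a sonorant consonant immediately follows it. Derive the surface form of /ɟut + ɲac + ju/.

[ɟudɲaɟju]

The rule targets /t/ (voiceless alveolar stop), which sits before the trigger /ɲ/ (voiced).
Changing only its voicing to voiced gives [d] — the voiced alveolar stop.
The same rule applies at the second boundary: /c/ → [ɟ] next to /j/.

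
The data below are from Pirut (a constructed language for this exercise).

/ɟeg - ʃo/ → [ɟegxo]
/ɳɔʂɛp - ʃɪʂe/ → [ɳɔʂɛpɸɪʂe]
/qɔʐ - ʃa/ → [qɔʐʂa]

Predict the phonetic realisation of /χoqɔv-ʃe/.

[χoqɔvfe]

The data show progressive place assimilation: /ʃ/ → [x] after /g/; /ʃ/ → [ɸ] after /p/; /ʃ/ → [ʂ] after /ʐ/. In each pair only place changes, matching the preceding consonant, while manner and voice stay constant.
The rule targets /ʃ/ (voiceless postalveolar fricative), which sits after the trigger /v/ (labiodental).
The voiceless labiodental fricative is [f], so /ʃ/ → [f].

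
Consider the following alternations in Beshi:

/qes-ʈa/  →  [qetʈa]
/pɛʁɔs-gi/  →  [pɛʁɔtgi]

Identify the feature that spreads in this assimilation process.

manner

Underlying /s/ is realised as [t] next to /ʈ/; /ʈ/ itself does not change.
The change fricative → stop matches the manner of the following /ʈ/, identifying this as manner assimilation.
The same holds elsewhere in the data: /s/ → [t] before /g/ (fricative → stop, matching a stop) — only manner changes, and always toward the following segment.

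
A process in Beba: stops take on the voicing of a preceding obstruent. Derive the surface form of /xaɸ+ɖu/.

/ɖ/ is a voiced retroflex stop. The preceding trigger /ɸ/ is voiceless, so /ɖ/ must become voiceless as well.
The voiceless retroflex stop is [ʈ], so /ɖ/ → [ʈ].

[xaɸʈu]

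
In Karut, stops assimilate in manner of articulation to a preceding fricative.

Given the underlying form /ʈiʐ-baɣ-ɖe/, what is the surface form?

/b/ is a voiced bilabial stop. The preceding trigger /ʐ/ is a fricative, so /b/ must become a fricative as well.
A voiced bilabial fricative is [β], so the surface segment is [β].
At the second juncture, /ɖ/ likewise becomes [ʐ] adjacent to /ɣ/.

[ʈiʐβaɣʐe]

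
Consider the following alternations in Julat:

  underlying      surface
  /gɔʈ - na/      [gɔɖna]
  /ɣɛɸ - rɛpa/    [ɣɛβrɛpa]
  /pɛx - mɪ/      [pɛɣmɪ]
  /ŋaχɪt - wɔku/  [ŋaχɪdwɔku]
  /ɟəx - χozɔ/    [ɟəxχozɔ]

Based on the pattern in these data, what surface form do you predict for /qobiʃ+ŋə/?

[qobiʒŋə]

The data show regressive voicing assimilation: /ʈ/ → [ɖ] before /n/; /ɸ/ → [β] before /r/; /x/ → [ɣ] before /m/; /t/ → [d] before /w/. In each pair only voicing changes, matching the following consonant, while place and manner stay constant.
Nothing changes in [ɟəxχozɔ]: there the adjacent consonants already agree in voicing (/x/ and /χ/ are both voiceless), so this form is consistent with the same rule.
The rule targets /ʃ/ (voiceless postalveolar fricative), which sits before the trigger /ŋ/ (voiced).
A voiced postalveolar fricative is [ʒ], so the surface segment is [ʒ].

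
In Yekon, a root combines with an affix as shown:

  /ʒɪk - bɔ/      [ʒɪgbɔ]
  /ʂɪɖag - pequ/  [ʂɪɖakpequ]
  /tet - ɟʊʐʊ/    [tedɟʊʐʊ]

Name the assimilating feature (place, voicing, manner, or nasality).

voicing

The segment that alternates is /k/, which surfaces as [g] when adjacent to /b/.
/k/ is voiceless while /b/ is voiced; the output [g] is voiced, matching the trigger — so the feature that spreads is voicing.
Checking the remaining alternations: /g/ → [k] before /p/ (voiced → voiceless, matching voiceless); /t/ → [d] before /ɟ/ (voiceless → voiced, matching voiced) — only voicing changes, and always toward the following segment.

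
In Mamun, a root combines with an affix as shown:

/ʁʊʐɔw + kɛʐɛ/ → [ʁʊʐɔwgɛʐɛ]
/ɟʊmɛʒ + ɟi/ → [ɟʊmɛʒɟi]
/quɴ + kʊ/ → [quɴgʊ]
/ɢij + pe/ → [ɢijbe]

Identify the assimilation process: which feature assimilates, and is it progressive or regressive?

progressive voicing assimilation

Comparing underlying and surface forms, /k/ → [g] is the alternation; the neighbouring /w/ is constant.
/k/ is voiceless while /w/ is voiced; the output [g] is voiced, matching the trigger — so the feature that spreads is voicing.
Place and manner are unchanged, so the assimilation is partial, not total.
The other alternating forms pattern the same way: /k/ → [g] after /ɴ/ (voiceless → voiced, matching voiced); /p/ → [b] after /j/ (voiceless → voiced, matching voiced) — only voicing changes, and always toward the preceding segment.
No alternation appears in [ɟʊmɛʒɟi]: there the adjacent consonants already agree in voicing (/ɟ/ and /ʒ/ are both voiced), so this form is consistent with the same rule.
The trigger is the preceding segment, so the direction is progressive (perseverative).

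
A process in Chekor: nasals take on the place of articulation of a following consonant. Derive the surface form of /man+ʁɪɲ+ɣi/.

[maɴʁɪŋɣi]

/n/ is a voiced alveolar nasal. The following trigger /ʁ/ is uvular, so /n/ must become uvular as well.
Changing only its place to uvular gives [ɴ] — the voiced uvular nasal.
The same rule applies at the second boundary: /ɲ/ → [ŋ] next to /ɣ/.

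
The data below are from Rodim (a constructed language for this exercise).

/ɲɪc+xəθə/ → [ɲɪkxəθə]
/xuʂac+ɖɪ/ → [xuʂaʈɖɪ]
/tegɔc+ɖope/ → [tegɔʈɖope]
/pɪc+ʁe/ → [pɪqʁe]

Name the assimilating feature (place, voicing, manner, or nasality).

place

The segment that alternates is /c/, which surfaces as [k] when adjacent to /x/.
The change palatal → velar matches the place of the following /x/, identifying this as place assimilation.
Checking the remaining alternations: /c/ → [ʈ] before /ɖ/ (palatal → retroflex, matching retroflex); /c/ → [q] before /ʁ/ (palatal → uvular, matching uvular) — only place changes, and always toward the following segment.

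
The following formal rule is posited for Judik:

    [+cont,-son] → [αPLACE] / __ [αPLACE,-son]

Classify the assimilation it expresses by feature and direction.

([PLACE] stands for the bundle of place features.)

The rule copies the place features (abbreviated [PLACE]) from the environment onto the target, so the assimilating feature is place.
Since the environment is written after the underscore, the trigger follows the target; the direction is regressive.

regressive place assimilation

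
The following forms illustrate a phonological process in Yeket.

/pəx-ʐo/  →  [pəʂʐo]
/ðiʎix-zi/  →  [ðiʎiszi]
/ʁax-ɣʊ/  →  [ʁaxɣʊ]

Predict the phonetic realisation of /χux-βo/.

The data show regressive place assimilation: /x/ → [ʂ] before /ʐ/; /x/ → [s] before /z/. In each pair only place changes, matching the following consonant, while manner and voice stay constant.
No alternation appears in [ʁaxɣʊ]: there the adjacent consonants already agree in place (/x/ and /ɣ/ are both velar), so this form is consistent with the same rule.
The rule targets /x/ (voiceless velar fricative), which sits before the trigger /β/ (bilabial).
The voiceless bilabial fricative is [ɸ], so /x/ → [ɸ].

[χuɸβo]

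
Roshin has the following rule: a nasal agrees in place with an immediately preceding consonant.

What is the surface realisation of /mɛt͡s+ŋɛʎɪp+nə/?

/ŋ/ is a voiced velar nasal. The preceding trigger /t͡s/ is alveolar, so /ŋ/ must become alveolar as well.
Changing only its place to alveolar gives [n] — the voiced alveolar nasal.
The same rule applies at the second boundary: /n/ → [m] next to /p/.

[mɛt͡snɛʎɪpmə]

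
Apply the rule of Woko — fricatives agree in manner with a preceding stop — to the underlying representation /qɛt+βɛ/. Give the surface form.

The rule targets /β/ (voiced bilabial fricative), which sits after the trigger /t/ (stop).
The voiced bilabial stop is [b], so /β/ → [b].

[qɛtbɛ]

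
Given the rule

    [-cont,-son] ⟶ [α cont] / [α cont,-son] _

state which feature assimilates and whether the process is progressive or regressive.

The rule copies [cont] (continuancy) from the environment onto the target stops; since [±cont] encodes the stop/fricative manner contrast, the assimilating dimension is manner.
Since the environment is written before the underscore, the trigger precedes the target; the direction is progressive.

progressive manner assimilation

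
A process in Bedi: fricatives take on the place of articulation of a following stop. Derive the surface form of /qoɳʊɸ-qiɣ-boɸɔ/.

The rule targets /ɸ/ (voiceless bilabial fricative), which sits before the trigger /q/ (uvular).
Changing only its place to uvular gives [χ] — the voiceless uvular fricative.
At the second juncture, /ɣ/ likewise becomes [β] adjacent to /b/.

[qoɳʊχqiβboɸɔ]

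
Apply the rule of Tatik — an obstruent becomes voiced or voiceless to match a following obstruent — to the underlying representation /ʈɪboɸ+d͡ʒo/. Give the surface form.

[ʈɪboβd͡ʒo]

/ɸ/ is a voiceless bilabial fricative. The following trigger /d͡ʒ/ is voiced, so /ɸ/ must become voiced as well.
Changing only its voicing to voiced gives [β] — the voiced bilabial fricative.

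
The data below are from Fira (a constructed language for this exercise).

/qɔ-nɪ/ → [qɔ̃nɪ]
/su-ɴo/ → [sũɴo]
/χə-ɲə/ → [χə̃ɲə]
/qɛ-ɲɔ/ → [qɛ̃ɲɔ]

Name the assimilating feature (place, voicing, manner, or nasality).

nasality

The vowel /ɔ/ surfaces as nasalised [ɔ̃] next to the following nasal /n/ — it has acquired the [+nasal] feature of its neighbour.
The other forms show the same pattern: /u/ → [ũ] before /ɴ/; /ə/ → [ə̃] before /ɲ/; /ɛ/ → [ɛ̃] before /ɲ/ — each time a vowel is nasalised next to a following nasal.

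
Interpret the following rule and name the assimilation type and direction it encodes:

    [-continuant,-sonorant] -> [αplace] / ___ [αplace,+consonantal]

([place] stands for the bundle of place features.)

regressive place assimilation

The rule copies the place features (abbreviated [place]) from the environment onto the target, so the assimilating feature is place.
Since the environment is written after the underscore, the trigger follows the target; the direction is regressive.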